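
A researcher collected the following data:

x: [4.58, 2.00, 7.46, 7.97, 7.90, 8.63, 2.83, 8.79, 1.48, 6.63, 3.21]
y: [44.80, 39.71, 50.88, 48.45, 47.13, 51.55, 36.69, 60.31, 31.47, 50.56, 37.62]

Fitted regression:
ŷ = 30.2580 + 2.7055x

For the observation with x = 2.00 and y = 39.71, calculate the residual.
Residual = 4.0410

The residual is the difference between the actual value and the predicted value:

Residual = y - ŷ

Step 1: Calculate predicted value
ŷ = 30.2580 + 2.7055 × 2.00
ŷ = 35.6690

Step 2: Calculate residual
Residual = 39.71 - 35.6690
Residual = 4.0410

Sign check: y > ŷ, so the point is above the line and the fit underestimates here.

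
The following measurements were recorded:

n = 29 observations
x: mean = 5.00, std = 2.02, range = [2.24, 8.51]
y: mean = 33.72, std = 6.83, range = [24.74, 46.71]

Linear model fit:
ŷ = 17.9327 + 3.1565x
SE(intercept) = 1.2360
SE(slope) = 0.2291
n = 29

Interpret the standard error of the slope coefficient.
SE(slope) = 0.2291 measures the uncertainty in the estimated slope. The coefficient is estimated precisely (SE/|β̂₁| = 7.3%).

What SE measures:
- The standard error quantifies the sampling variability of the coefficient estimate
- It is the estimated standard deviation of β̂₁ across hypothetical repeated samples of the same size
- Smaller SE → more precise estimate

Relative precision:
- SE / |β̂₁| = 0.2291 / 3.1565 = 7.3%
- Rule of thumb (under 20%: precise; 20% to under 50%: moderately precise; 50% or more: imprecise) → precise

Link to interval estimation: a confidence interval for β₁ is β̂₁ ± t* × 0.2291, so SE sets the half-width per unit of t*.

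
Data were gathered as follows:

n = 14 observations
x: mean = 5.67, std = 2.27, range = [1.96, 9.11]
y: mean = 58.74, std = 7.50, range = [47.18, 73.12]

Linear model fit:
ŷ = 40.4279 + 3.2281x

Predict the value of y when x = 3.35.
ŷ = 51.2420

x = 3.35 lies inside the observed range [1.96, 9.11], so the fitted equation applies directly:

ŷ = 40.4279 + 3.2281 × 3.35
ŷ = 40.4279 + 10.8141
ŷ = 51.2420

This is the fitted mean response at that x — an individual observation would come with a wider prediction interval.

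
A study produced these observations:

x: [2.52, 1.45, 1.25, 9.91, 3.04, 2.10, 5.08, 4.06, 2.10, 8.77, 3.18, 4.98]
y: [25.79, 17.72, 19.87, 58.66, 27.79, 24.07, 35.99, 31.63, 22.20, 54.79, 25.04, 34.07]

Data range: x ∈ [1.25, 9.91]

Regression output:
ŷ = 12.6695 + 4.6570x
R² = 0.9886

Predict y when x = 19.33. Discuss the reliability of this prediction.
The equation gives ŷ = 102.6893; however x = 19.33 is 9.42 units above the observed range, so this extrapolated value should not be trusted.

Prediction calculation:
ŷ = 12.6695 + 4.6570 × 19.33
ŷ = 102.6893

Reliability:
- Data range: x ∈ [1.25, 9.91]
- Prediction point: x = 19.33 is 9.42 units above the observed range → this is EXTRAPOLATION, not interpolation

Why that matters here:
- There are no observations near this x to validate the fitted line there
- Real relationships often flatten, saturate, or turn nonlinear at extremes
- The linear relationship may not hold outside the observed range

Report the number if required, but flag clearly that it is an extrapolation.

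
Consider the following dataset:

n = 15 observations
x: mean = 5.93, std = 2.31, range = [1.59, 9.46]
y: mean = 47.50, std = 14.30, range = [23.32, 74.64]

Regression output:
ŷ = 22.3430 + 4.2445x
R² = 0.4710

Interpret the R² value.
About 47.10% of the variability in y is accounted for by the regression on x (R² = 0.4710) — a moderate linear fit.

The coefficient of determination R² is the fraction of the total variation in y that the fitted line accounts for.

Here R² = 0.4710:
- Explained: 47.10% of the variation in y
- Unexplained (residual): 100% − 47.10% = 52.90%
- Rule of thumb (below 0.3 weak; 0.3 to below 0.7 moderate; 0.7 and above strong) → moderate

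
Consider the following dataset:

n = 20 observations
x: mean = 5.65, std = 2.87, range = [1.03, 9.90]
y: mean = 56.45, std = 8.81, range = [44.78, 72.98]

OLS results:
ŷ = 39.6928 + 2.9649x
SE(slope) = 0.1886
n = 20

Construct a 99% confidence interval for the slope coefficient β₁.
The 99% CI for β₁ is (2.4220, 3.5078)

Confidence interval for the slope:

The 99% CI for β₁ is: β̂₁ ± t*(α/2, n-2) × SE(β̂₁)

Step 1: Find critical t-value
- Confidence level = 0.99
- Degrees of freedom = n - 2 = 20 - 2 = 18
- t*(α/2, 18) = 2.8784

Step 2: Calculate margin of error
Margin = 2.8784 × 0.1886 = 0.5429

Step 3: Construct interval
CI = 2.9649 ± 0.5429
CI = (2.4220, 3.5078)

Interpretation: intervals built this way capture the true β₁ in 99% of repeated samples; here the plausible range for the per-unit effect of x on y is 2.4220 to 3.5078.
Both endpoints are positive, so the data support a genuinely positive slope at this confidence level.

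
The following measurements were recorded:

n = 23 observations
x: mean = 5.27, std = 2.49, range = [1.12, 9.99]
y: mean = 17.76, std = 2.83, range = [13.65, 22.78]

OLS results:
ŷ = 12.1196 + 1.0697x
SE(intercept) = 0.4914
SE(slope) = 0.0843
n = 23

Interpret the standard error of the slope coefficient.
SE(slope) = 0.0843 measures the uncertainty in the estimated slope. The coefficient is estimated precisely (SE/|β̂₁| = 7.9%).

SE(β̂₁) = s / √Sxx, where s is the residual standard deviation and Sxx = Σ(x − x̄)². It is the yardstick for how far β̂₁ = 1.0697 could plausibly be from the true slope.

Relative precision:
- SE / |β̂₁| = 0.0843 / 1.0697 = 7.9%
- Rule of thumb (under 20%: precise; 20% to under 50%: moderately precise; 50% or more: imprecise) → precise

Rough 95% range (±2 SE): 1.0697 ± 0.1686 → (0.9011, 1.2383).

What drives SE(β̂₁): larger n (here n = 23) → smaller SE; wider spread of x values → smaller SE; more residual scatter → larger SE.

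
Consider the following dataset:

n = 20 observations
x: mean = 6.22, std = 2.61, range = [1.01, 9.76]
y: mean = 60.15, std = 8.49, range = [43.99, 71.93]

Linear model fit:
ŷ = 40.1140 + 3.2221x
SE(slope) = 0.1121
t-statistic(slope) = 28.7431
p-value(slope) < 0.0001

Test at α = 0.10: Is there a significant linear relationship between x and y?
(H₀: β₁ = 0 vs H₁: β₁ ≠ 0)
p-value < 0.0001 < α = 0.10, so we reject H₀. The relationship is significant.

Hypothesis test for the slope coefficient:

H₀: β₁ = 0 (no linear relationship)
H₁: β₁ ≠ 0 (linear relationship exists)

Test statistic: t = β̂₁ / SE(β̂₁) = 3.2221 / 0.1121 = 28.7431

With df = 18, the two-sided p-value for |t| = 28.7431 is <0.0001.

Decision rule: reject H₀ if p-value < α.
p-value < 0.0001 < α = 0.10 → reject H₀.

There is sufficient evidence at the 10% significance level to conclude that a linear relationship exists between x and y.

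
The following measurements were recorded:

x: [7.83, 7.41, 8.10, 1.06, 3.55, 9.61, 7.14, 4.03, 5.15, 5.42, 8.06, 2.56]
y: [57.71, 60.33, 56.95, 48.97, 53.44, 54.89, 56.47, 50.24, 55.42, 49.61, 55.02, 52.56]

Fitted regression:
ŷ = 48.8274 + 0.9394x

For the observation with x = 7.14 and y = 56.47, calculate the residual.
Residual = 0.9353

The residual is the difference between the actual value and the predicted value:

Residual = y - ŷ

Step 1: Calculate predicted value
ŷ = 48.8274 + 0.9394 × 7.14
ŷ = 55.5347

Step 2: Calculate residual
Residual = 56.47 - 55.5347
Residual = 0.9353

Interpretation: the model underestimates the actual value by 0.9353 at this point (positive residual → observation lies above the fitted line).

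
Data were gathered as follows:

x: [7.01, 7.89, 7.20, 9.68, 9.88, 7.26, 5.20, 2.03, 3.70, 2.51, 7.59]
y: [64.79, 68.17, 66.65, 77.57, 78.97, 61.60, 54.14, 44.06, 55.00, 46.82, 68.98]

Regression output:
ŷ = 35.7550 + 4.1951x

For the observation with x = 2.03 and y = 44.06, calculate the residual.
Residual = -0.2111

The residual is the difference between the actual value and the predicted value:

Residual = y - ŷ

Step 1: Calculate predicted value
ŷ = 35.7550 + 4.1951 × 2.03
ŷ = 44.2711

Step 2: Calculate residual
Residual = 44.06 - 44.2711
Residual = -0.2111

Sign check: y < ŷ, so the point is below the line and the fit overestimates here.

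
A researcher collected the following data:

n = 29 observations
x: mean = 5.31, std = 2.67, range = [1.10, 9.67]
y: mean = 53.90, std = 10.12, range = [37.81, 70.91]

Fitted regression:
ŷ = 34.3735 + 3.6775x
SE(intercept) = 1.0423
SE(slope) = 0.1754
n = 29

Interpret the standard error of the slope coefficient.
SE(slope) = 0.1754 measures the uncertainty in the estimated slope. The coefficient is estimated precisely (SE/|β̂₁| = 4.8%).

SE(β̂₁) = s / √Sxx, where s is the residual standard deviation and Sxx = Σ(x − x̄)². It is the yardstick for how far β̂₁ = 3.6775 could plausibly be from the true slope.

Relative precision:
- SE / |β̂₁| = 0.1754 / 3.6775 = 4.8%
- Rule of thumb (under 20%: precise; 20% to under 50%: moderately precise; 50% or more: imprecise) → precise

Rough 95% range (±2 SE): 3.6775 ± 0.3508 → (3.3267, 4.0283).

What drives SE(β̂₁): larger n (here n = 29) → smaller SE.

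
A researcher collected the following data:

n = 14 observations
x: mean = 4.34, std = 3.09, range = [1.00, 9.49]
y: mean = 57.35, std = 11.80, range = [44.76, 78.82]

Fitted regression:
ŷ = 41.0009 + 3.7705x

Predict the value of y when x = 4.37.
ŷ = 57.4780

To predict y for x = 4.37, substitute into the regression equation:

ŷ = 41.0009 + 3.7705 × 4.37
ŷ = 41.0009 + 16.4771
ŷ = 57.4780

This is a point prediction; actual observations scatter around it by roughly the residual standard deviation.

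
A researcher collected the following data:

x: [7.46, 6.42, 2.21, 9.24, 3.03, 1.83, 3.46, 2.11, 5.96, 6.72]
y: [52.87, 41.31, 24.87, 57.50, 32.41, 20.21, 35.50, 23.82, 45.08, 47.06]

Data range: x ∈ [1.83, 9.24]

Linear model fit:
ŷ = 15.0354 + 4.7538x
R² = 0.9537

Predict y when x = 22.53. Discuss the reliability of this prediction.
The equation gives ŷ = 122.1385; however x = 22.53 is 13.29 units above the observed range, so this extrapolated value should not be trusted.

Prediction calculation:
ŷ = 15.0354 + 4.7538 × 22.53
ŷ = 122.1385

Reliability:
- Data range: x ∈ [1.83, 9.24]
- Prediction point: x = 22.53 is 13.29 units above the observed range → this is EXTRAPOLATION, not interpolation

Why that matters here:
- There are no observations near this x to validate the fitted line there
- The linear relationship may not hold outside the observed range
- The standard error of prediction grows with (x − x̄)², and x = 22.53 is far from x̄ = 4.84

Report the number if required, but flag clearly that it is an extrapolation.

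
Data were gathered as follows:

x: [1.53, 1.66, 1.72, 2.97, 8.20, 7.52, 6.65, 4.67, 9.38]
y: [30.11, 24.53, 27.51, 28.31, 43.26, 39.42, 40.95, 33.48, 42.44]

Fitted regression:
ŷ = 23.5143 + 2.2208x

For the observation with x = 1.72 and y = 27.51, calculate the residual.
Residual = 0.1759

The residual is the difference between the actual value and the predicted value:

Residual = y - ŷ

Step 1: Calculate predicted value
ŷ = 23.5143 + 2.2208 × 1.72
ŷ = 27.3341

Step 2: Calculate residual
Residual = 27.51 - 27.3341
Residual = 0.1759

Interpretation: the model underestimates the actual value by 0.1759 at this point (positive residual → observation lies above the fitted line).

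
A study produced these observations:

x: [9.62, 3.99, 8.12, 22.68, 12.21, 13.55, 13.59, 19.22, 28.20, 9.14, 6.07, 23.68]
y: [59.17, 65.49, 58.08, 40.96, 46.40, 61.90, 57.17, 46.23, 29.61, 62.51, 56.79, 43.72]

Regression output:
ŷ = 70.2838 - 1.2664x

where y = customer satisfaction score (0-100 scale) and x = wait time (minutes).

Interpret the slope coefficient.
An increase of one minute in wait time is associated with a 1.2664 points decrease in predicted satisfaction score.

β₁ = -1.2664 is the change in predicted satisfaction score (points) per additional minute of wait time.

Interpretation:
- Wait time up by 1 minute → predicted satisfaction score decreases by 1.2664 points
- The effect is assumed constant over the observed range of x (linearity)
- The sign (−) gives the direction; the magnitude 1.2664 gives the size of the effect per minute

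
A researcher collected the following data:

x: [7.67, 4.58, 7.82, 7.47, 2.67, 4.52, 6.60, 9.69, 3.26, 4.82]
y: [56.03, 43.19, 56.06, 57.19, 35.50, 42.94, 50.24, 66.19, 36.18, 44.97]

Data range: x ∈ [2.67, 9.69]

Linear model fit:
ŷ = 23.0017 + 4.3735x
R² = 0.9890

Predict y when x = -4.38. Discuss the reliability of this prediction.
ŷ = 3.8458, but this is extrapolation (below the data range [2.67, 9.69]) and may be unreliable.

Prediction calculation:
ŷ = 23.0017 + 4.3735 × (-4.38)
ŷ = 3.8458

Reliability:
- Data range: x ∈ [2.67, 9.69]
- Prediction point: x = -4.38 is 7.05 units below the observed range → this is EXTRAPOLATION, not interpolation

Why that matters here:
- There are no observations near this x to validate the fitted line there
- Real relationships often flatten, saturate, or turn nonlinear at extremes
- The standard error of prediction grows with (x − x̄)², and x = -4.38 is far from x̄ = 5.91

A defensible statement: 'if the linear trend continued to x = -4.38, y would be about 3.8458' — the premise is untested.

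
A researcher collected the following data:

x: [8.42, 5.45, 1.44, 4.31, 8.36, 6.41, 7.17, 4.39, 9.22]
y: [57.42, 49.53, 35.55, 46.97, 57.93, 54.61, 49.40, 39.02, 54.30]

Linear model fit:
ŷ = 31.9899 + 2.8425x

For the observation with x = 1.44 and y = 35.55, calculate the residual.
Residual = -0.5331

The residual is the difference between the actual value and the predicted value:

Residual = y - ŷ

Step 1: Calculate predicted value
ŷ = 31.9899 + 2.8425 × 1.44
ŷ = 36.0831

Step 2: Calculate residual
Residual = 35.55 - 36.0831
Residual = -0.5331

Interpretation: the model overestimates the actual value by 0.5331 at this point (negative residual → observation lies below the fitted line).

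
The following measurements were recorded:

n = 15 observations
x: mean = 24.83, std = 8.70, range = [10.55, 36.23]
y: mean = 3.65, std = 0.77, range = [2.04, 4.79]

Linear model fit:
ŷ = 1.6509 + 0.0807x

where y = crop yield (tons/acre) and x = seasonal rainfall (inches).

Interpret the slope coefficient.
On average, crop yield is about 0.0807 tons/acre higher for every extra inch of rainfall.

β₁ = 0.0807 is the change in predicted crop yield (tons/acre) per additional inch of rainfall.

Interpretation:
- Rainfall up by 1 inch → predicted crop yield increases by 0.0807 tons/acre
- The effect is assumed constant over the observed range of x (linearity)
- The sign (+) gives the direction; the magnitude 0.0807 gives the size of the effect per inch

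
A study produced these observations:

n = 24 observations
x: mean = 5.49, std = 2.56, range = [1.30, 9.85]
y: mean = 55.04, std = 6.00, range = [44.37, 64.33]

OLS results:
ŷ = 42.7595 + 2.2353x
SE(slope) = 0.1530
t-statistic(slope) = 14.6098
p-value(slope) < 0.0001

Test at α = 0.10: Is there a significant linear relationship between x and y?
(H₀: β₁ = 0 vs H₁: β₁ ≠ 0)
p-value < 0.0001 < α = 0.10, so we reject H₀. The relationship is significant.

Hypothesis test for the slope coefficient:

H₀: β₁ = 0 (no linear relationship)
H₁: β₁ ≠ 0 (linear relationship exists)

Test statistic: t = β̂₁ / SE(β̂₁) = 2.2353 / 0.1530 = 14.6098

With df = 22, the two-sided p-value for |t| = 14.6098 is <0.0001.

Decision rule: reject H₀ if p-value < α.
p-value < 0.0001 < α = 0.10 → reject H₀.

Conclusion: the linear association between x and y is significant at the 10% level.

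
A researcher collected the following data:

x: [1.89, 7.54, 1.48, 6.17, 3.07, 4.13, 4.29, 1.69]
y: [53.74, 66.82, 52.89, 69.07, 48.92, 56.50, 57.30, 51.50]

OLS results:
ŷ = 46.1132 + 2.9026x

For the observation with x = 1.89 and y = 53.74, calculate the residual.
Residual = 2.1409

The residual is the difference between the actual value and the predicted value:

Residual = y - ŷ

Step 1: Calculate predicted value
ŷ = 46.1132 + 2.9026 × 1.89
ŷ = 51.5991

Step 2: Calculate residual
Residual = 53.74 - 51.5991
Residual = 2.1409

Sign check: y > ŷ, so the point is above the line and the fit underestimates here.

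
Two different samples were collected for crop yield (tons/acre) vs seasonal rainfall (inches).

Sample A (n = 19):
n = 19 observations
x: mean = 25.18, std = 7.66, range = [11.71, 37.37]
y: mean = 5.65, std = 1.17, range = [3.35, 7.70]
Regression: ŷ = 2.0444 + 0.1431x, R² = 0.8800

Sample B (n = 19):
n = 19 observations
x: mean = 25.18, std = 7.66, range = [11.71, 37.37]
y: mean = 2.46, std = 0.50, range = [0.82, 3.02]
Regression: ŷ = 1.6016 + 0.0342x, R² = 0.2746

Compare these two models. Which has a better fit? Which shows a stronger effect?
Model A has the better fit (R² = 0.8800 vs 0.2746). Model A shows the stronger effect (|β₁| = 0.1431 vs 0.0342).

Model Comparison:

Which explains more variance? (R²)
- Model A: R² = 0.8800 → 88.00% of variance in crop yield explained
- Model B: R² = 0.2746 → 27.46% of variance in crop yield explained
- 0.8800 > 0.2746 → Model A has the better fit

Which has the larger per-inch effect? (|β₁|)
- Model A: β₁ = 0.1431 → predicted crop yield rises 0.1431 tons/acre per additional inch of rainfall
- Model B: β₁ = 0.0342 → predicted crop yield rises 0.0342 tons/acre per additional inch of rainfall
- |0.1431| > |0.0342| → Model A shows the stronger marginal effect

Note: A steeper slope doesn't make a better model if the scatter around the line is large.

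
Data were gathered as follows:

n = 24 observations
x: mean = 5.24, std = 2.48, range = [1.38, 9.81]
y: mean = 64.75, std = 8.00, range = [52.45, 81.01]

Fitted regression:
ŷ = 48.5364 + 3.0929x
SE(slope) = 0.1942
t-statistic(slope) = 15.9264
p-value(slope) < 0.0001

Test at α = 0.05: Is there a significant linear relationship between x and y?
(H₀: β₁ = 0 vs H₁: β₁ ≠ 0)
Reject H₀: p-value < 0.0001 < α = 0.05. The linear relationship is significant at the 5% level.

Hypothesis test for the slope coefficient:

H₀: β₁ = 0 (no linear relationship)
H₁: β₁ ≠ 0 (linear relationship exists)

Test statistic: t = β̂₁ / SE(β̂₁) = 3.0929 / 0.1942 = 15.9264

The p-value (<0.0001) is the probability, under H₀, of a t-statistic at least as extreme as |t| = 15.9264 (two-sided, df = n − 2 = 22).

Decision rule: reject H₀ if p-value < α.
p-value < 0.0001 < α = 0.05 → reject H₀.

At α = 0.05 the data do provide convincing evidence of a nonzero slope.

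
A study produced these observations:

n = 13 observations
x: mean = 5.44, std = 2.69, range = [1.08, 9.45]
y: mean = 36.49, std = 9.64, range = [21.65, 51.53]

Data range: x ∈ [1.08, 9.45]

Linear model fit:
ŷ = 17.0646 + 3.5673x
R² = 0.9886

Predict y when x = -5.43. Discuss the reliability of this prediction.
ŷ = -2.3058 (extrapolation — x = -5.43 lies outside [1.08, 9.45], so reliability is low).

Prediction calculation:
ŷ = 17.0646 + 3.5673 × (-5.43)
ŷ = -2.3058

Reliability:
- Data range: x ∈ [1.08, 9.45]
- Prediction point: x = -5.43 is 6.51 units below the observed range → this is EXTRAPOLATION, not interpolation

Why that matters here:
- The standard error of prediction grows with (x − x̄)², and x = -5.43 is far from x̄ = 5.44
- The linear relationship may not hold outside the observed range
- R² describes fit only over the sampled x values; it says nothing about behaviour beyond them

A defensible statement: 'if the linear trend continued to x = -5.43, y would be about -2.3058' — the premise is untested.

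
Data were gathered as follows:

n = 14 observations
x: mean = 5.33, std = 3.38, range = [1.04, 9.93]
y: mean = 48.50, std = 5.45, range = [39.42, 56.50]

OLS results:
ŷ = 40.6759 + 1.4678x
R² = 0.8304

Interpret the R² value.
R² = 0.8304 means 83.04% of the variation in y is explained by the linear relationship with x. This indicates a strong fit.

The coefficient of determination R² is the fraction of the total variation in y that the fitted line accounts for.

Here R² = 0.8304:
- Explained: 83.04% of the variation in y
- Unexplained (residual): 100% − 83.04% = 16.96%
- Rule of thumb (below 0.3 weak; 0.3 to below 0.7 moderate; 0.7 and above strong) → strong

Note: R² says nothing about causation, and a high R² does not by itself mean the linear form is appropriate — check the residuals.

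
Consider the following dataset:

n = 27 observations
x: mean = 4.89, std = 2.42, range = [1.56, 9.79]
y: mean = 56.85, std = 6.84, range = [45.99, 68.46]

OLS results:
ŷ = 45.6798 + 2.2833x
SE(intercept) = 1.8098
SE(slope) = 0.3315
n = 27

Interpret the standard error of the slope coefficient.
SE(β̂₁) = 0.3315 is the estimated standard deviation of the slope estimate across repeated samples; relative to β̂₁ = 2.2833 that is 14.5%, a precise estimate.

SE(β̂₁) = s / √Sxx, where s is the residual standard deviation and Sxx = Σ(x − x̄)². It is the yardstick for how far β̂₁ = 2.2833 could plausibly be from the true slope.

Relative precision:
- SE / |β̂₁| = 0.3315 / 2.2833 = 14.5%
- Rule of thumb (under 20%: precise; 20% to under 50%: moderately precise; 50% or more: imprecise) → precise

Link to the t-test: t = β̂₁ / SE(β̂₁) = 2.2833 / 0.3315 = 6.8878, the statistic for H₀: β₁ = 0.

What drives SE(β̂₁): more residual scatter → larger SE; larger n (here n = 27) → smaller SE.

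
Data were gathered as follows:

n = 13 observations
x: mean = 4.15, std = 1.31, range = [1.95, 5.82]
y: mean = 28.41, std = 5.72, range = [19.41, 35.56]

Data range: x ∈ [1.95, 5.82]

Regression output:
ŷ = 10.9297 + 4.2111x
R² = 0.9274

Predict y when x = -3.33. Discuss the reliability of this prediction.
The equation gives ŷ = -3.0933; however x = -3.33 is 5.28 units below the observed range, so this extrapolated value should not be trusted.

Prediction calculation:
ŷ = 10.9297 + 4.2111 × (-3.33)
ŷ = -3.0933

Reliability:
- Data range: x ∈ [1.95, 5.82]
- Prediction point: x = -3.33 is 5.28 units below the observed range → this is EXTRAPOLATION, not interpolation

Why that matters here:
- Real relationships often flatten, saturate, or turn nonlinear at extremes
- There are no observations near this x to validate the fitted line there

The R² = 0.9274 only validates the fit within [1.95, 5.82]; treat ŷ = -3.0933 with caution.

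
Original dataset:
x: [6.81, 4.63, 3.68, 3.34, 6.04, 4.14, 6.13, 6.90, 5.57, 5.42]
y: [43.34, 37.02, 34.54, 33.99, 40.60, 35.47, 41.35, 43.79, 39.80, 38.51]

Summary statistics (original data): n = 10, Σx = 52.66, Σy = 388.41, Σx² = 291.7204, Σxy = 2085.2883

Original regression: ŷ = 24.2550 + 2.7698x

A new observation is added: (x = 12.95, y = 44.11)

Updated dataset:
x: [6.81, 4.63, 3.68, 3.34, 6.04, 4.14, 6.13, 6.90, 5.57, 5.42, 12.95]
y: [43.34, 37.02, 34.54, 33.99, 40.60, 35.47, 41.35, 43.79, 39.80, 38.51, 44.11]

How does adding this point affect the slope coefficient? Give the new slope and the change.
The slope changes from 2.7698 to 1.1269 (change of -1.6429, or -59.3%).

x = 12.95 lies well outside the original x-range [3.34, 6.90] (x̄ ≈ 5.27), so this observation has high leverage and can move the slope substantially.

Step 1: Update the sums with the new point (n goes from 10 to 11)
Σx  = 52.66 + 12.95 = 65.61
Σy  = 388.41 + 44.11 = 432.52
Σx² = 291.7204 + 12.95² = 291.7204 + 167.7025 = 459.4229
Σxy = 2085.2883 + 12.95×44.11 = 2085.2883 + 571.2245 = 2656.5128

Step 2: Recompute the slope with b₁ = (nΣxy − ΣxΣy) / (nΣx² − (Σx)²)
Numerator   = 11×2656.5128 − 65.61×432.52 = 29221.6408 − 28377.6372 = 844.0036
Denominator = 11×459.4229 − 65.61² = 5053.6519 − 4304.6721 = 748.9798
b₁(new) = 844.0036 / 748.9798 = 1.1269

(Same formula on the original sums: (10×2085.2883 − 52.66×388.41) / (10×291.7204 − 52.66²) = 399.2124 / 144.1284 = 2.7698, matching the given fit.)

Step 3: Change in slope
Δβ₁ = 1.1269 − 2.7698 = -1.6429
Relative change = -1.6429 / 2.7698 × 100% = -59.3%
→ the slope decreases when the point is added.

Because the point sits below the extension of the original line at a high-leverage x, it tilts the fit down.
In practice: check such a point for data-entry or measurement error; investigate whether it comes from the same population as the rest of the sample.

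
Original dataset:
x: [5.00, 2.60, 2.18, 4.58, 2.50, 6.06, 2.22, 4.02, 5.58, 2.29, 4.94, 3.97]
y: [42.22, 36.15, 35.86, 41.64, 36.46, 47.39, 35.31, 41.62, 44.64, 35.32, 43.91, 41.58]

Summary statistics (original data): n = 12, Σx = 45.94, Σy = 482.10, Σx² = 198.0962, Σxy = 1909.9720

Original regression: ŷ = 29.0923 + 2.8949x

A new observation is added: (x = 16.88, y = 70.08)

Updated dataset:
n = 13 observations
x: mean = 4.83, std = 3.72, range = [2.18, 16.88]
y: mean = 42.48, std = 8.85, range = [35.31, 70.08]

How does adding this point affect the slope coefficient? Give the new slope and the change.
The slope changes from 2.8949 to 2.3660 (change of -0.5289, or -18.3%).

x = 16.88 lies well outside the original x-range [2.18, 6.06] (x̄ ≈ 3.83), so this observation has high leverage and can move the slope substantially.

Step 1: Update the sums with the new point (n goes from 12 to 13)
Σx  = 45.94 + 16.88 = 62.82
Σy  = 482.10 + 70.08 = 552.18
Σx² = 198.0962 + 16.88² = 198.0962 + 284.9344 = 483.0306
Σxy = 1909.9720 + 16.88×70.08 = 1909.9720 + 1182.9504 = 3092.9224

Step 2: Recompute the slope with b₁ = (nΣxy − ΣxΣy) / (nΣx² − (Σx)²)
Numerator   = 13×3092.9224 − 62.82×552.18 = 40207.9912 − 34687.9476 = 5520.0436
Denominator = 13×483.0306 − 62.82² = 6279.3978 − 3946.3524 = 2333.0454
b₁(new) = 5520.0436 / 2333.0454 = 2.3660

(Same formula on the original sums: (12×1909.9720 − 45.94×482.10) / (12×198.0962 − 45.94²) = 771.9900 / 266.6708 = 2.8949, matching the given fit.)

Step 3: Change in slope
Δβ₁ = 2.3660 − 2.8949 = -0.5289
Relative change = -0.5289 / 2.8949 × 100% = -18.3%
→ the slope decreases when the point is added.

A high-leverage point only changes the slope if it is off the original line; here y = 70.08 is below the original trend, so the slope decreases.
In practice: refit with and without it and report both if conclusions differ; check such a point for data-entry or measurement error.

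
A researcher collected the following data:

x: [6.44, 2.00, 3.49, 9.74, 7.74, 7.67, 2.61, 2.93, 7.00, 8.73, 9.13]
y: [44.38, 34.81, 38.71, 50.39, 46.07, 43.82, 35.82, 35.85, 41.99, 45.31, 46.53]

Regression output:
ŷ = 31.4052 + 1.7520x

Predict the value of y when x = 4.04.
ŷ = 38.4833

x = 4.04 lies inside the observed range [2.00, 9.74], so the fitted equation applies directly:

ŷ = 31.4052 + 1.7520 × 4.04
ŷ = 31.4052 + 7.0781
ŷ = 38.4833

This is the fitted mean response at that x — an individual observation would come with a wider prediction interval.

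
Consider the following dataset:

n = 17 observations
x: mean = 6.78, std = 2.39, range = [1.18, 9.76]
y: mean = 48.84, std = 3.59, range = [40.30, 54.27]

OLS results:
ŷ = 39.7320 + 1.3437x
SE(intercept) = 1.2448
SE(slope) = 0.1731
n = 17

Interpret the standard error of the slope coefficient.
The slope 1.3437 is pinned down to within about ±0.1731 (one SE) by these data — relative uncertainty 12.9%, i.e. precise.

SE(β̂₁) = s / √Sxx, where s is the residual standard deviation and Sxx = Σ(x − x̄)². It is the yardstick for how far β̂₁ = 1.3437 could plausibly be from the true slope.

Relative precision:
- SE / |β̂₁| = 0.1731 / 1.3437 = 12.9%
- Rule of thumb (under 20%: precise; 20% to under 50%: moderately precise; 50% or more: imprecise) → precise

Link to the t-test: t = β̂₁ / SE(β̂₁) = 1.3437 / 0.1731 = 7.7626, the statistic for H₀: β₁ = 0.

What drives SE(β̂₁): wider spread of x values → smaller SE; larger n (here n = 17) → smaller SE; more residual scatter → larger SE.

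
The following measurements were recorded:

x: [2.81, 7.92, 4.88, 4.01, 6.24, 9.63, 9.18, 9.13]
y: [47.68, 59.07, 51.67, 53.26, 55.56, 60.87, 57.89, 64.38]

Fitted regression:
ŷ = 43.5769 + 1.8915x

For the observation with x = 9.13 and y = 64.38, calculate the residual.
Residual = 3.5337

The residual is the difference between the actual value and the predicted value:

Residual = y - ŷ

Step 1: Calculate predicted value
ŷ = 43.5769 + 1.8915 × 9.13
ŷ = 60.8463

Step 2: Calculate residual
Residual = 64.38 - 60.8463
Residual = 3.5337

Sign check: y > ŷ, so the point is above the line and the fit underestimates here.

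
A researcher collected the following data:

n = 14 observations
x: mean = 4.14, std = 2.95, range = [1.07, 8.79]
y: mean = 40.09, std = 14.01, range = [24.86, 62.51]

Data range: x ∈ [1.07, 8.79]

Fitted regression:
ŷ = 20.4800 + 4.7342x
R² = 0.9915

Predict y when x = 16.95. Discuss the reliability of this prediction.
ŷ = 100.7247, but this is extrapolation (above the data range [1.07, 8.79]) and may be unreliable.

Prediction calculation:
ŷ = 20.4800 + 4.7342 × 16.95
ŷ = 100.7247

Reliability:
- Data range: x ∈ [1.07, 8.79]
- Prediction point: x = 16.95 is 8.16 units above the observed range → this is EXTRAPOLATION, not interpolation

Why that matters here:
- R² describes fit only over the sampled x values; it says nothing about behaviour beyond them
- The standard error of prediction grows with (x − x̄)², and x = 16.95 is far from x̄ = 4.14
- There are no observations near this x to validate the fitted line there

A defensible statement: 'if the linear trend continued to x = 16.95, y would be about 100.7247' — the premise is untested.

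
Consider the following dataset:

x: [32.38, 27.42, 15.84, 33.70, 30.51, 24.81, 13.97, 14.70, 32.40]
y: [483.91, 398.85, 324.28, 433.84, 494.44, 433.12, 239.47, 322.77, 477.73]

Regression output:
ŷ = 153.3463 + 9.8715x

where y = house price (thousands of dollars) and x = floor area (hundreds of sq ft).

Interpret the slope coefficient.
On average, house price is about 9.8715 thousand dollars higher for every extra hundred sq ft of floor area.

The slope coefficient β₁ = 9.8715 represents the marginal effect of floor area on house price.

Interpretation:
- Floor area up by 1 hundred sq ft → predicted house price increases by 9.8715 thousand dollars
- The effect is assumed constant over the observed range of x (linearity)
- The sign (+) gives the direction; the magnitude 9.8715 gives the size of the effect per hundred sq ft

The intercept β₀ = 153.3463 is the predicted house price when floor area = 0; since the smallest observed x is 13.97, this is an extrapolation and mainly anchors the line.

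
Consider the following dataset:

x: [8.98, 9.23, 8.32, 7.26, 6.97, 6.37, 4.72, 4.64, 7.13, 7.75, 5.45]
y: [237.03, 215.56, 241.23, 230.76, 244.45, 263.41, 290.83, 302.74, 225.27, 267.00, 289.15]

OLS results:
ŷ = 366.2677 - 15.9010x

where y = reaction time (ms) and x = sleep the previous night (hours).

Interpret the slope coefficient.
An increase of one hour in sleep is associated with a 15.9010 ms decrease in predicted reaction time.

The slope coefficient β₁ = -15.9010 represents the marginal effect of sleep on reaction time.

Interpretation:
- Sleep up by 1 hour → predicted reaction time decreases by 15.9010 ms
- This is a linear approximation: the same per-unit change is assumed across the whole observed x range

(β₀ = 366.2677 is the fitted value at x = 0 and is not part of the slope interpretation.)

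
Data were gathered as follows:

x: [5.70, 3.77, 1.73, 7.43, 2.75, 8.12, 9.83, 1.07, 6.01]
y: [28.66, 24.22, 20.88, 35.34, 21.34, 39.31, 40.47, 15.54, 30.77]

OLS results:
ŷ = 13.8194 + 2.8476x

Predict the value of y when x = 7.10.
ŷ = 34.0374

x = 7.10 lies inside the observed range [1.07, 9.83], so the fitted equation applies directly:

ŷ = 13.8194 + 2.8476 × 7.10
ŷ = 13.8194 + 20.2180
ŷ = 34.0374

This is the fitted mean response at that x — an individual observation would come with a wider prediction interval.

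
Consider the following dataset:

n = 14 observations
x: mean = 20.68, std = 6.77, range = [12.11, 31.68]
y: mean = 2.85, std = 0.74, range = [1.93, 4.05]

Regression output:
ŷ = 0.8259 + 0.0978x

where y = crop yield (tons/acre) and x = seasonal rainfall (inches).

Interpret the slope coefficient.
An increase of one inch in rainfall is associated with a 0.0978 tons/acre increase in predicted crop yield.

The slope β₁ = 0.0978 gives the rate at which the fitted crop yield changes with rainfall.

Interpretation:
- Rainfall up by 1 inch → predicted crop yield increases by 0.0978 tons/acre
- This is a linear approximation: the same per-unit change is assumed across the whole observed x range
- The slope describes association in these data, not necessarily a causal effect

The intercept β₀ = 0.8259 is the predicted crop yield when rainfall = 0; since the smallest observed x is 12.11, this is an extrapolation and mainly anchors the line.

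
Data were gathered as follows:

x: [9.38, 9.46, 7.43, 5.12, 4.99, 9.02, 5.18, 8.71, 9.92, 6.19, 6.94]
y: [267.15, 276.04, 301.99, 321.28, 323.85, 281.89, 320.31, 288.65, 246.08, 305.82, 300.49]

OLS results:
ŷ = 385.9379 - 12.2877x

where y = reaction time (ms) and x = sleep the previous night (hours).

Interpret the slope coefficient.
An increase of one hour in sleep is associated with a 12.2877 ms decrease in predicted reaction time.

The slope coefficient β₁ = -12.2877 represents the marginal effect of sleep on reaction time.

Interpretation:
- Sleep up by 1 hour → predicted reaction time decreases by 12.2877 ms
- This is a linear approximation: the same per-unit change is assumed across the whole observed x range
- The slope describes association in these data, not necessarily a causal effect

(β₀ = 385.9379 is the fitted value at x = 0 and is not part of the slope interpretation.)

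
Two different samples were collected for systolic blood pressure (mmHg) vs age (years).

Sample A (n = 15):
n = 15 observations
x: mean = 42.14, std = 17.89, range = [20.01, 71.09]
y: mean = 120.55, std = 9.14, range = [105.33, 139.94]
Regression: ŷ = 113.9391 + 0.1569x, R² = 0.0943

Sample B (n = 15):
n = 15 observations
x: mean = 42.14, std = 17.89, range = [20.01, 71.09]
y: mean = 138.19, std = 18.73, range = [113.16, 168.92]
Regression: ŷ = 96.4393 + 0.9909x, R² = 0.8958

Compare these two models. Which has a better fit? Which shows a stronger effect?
Model B has the better fit (R² = 0.8958 vs 0.0943). Model B shows the stronger effect (|β₁| = 0.9909 vs 0.1569).

Model Comparison:

Goodness of fit (R²):
- Model A: R² = 0.0943 → 9.43% of variance in blood pressure explained
- Model B: R² = 0.8958 → 89.58% of variance in blood pressure explained
- 0.8958 > 0.0943 → Model B has the better fit

Strength of effect — compare |β₁|:
- Model A: β₁ = 0.1569 → predicted blood pressure rises 0.1569 mmHg per additional year of age
- Model B: β₁ = 0.9909 → predicted blood pressure rises 0.9909 mmHg per additional year of age
- |0.1569| < |0.9909| → Model B shows the stronger marginal effect

Note: A better fit (higher R²) doesn't necessarily mean a more important relationship.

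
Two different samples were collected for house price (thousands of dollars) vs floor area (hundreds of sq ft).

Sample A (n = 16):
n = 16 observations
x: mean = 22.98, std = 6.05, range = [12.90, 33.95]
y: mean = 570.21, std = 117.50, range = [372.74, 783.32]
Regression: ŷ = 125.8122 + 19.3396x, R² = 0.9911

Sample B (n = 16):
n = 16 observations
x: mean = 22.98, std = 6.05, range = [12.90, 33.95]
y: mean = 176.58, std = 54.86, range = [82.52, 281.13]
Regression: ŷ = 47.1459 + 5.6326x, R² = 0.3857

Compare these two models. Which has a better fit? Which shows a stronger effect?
Model A has the better fit (R² = 0.9911 vs 0.3857). Model A shows the stronger effect (|β₁| = 19.3396 vs 5.6326).

Model Comparison:

Fit — compare R²:
- Model A: R² = 0.9911 → 99.11% of variance in house price explained
- Model B: R² = 0.3857 → 38.57% of variance in house price explained
- 0.9911 > 0.3857 → Model A has the better fit

Strength of effect — compare |β₁|:
- Model A: β₁ = 19.3396 → predicted house price rises 19.3396 thousand dollars per additional hundred sq ft of floor area
- Model B: β₁ = 5.6326 → predicted house price rises 5.6326 thousand dollars per additional hundred sq ft of floor area
- |19.3396| > |5.6326| → Model A shows the stronger marginal effect

Notes:
- The two samples could reflect different populations, time periods, or measurement quality.
- A steeper slope doesn't make a better model if the scatter around the line is large.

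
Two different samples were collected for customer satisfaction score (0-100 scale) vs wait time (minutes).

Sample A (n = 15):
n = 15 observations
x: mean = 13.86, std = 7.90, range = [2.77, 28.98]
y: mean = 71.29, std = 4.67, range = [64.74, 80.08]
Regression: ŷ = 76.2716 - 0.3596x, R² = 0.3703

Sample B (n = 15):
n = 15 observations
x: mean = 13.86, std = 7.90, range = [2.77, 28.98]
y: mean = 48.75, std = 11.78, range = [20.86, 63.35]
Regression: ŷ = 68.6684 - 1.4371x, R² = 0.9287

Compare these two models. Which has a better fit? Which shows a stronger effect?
Model B has the better fit (R² = 0.9287 vs 0.3703). Model B shows the stronger effect (|β₁| = 1.4371 vs 0.3596).

Model Comparison:

Which explains more variance? (R²)
- Model A: R² = 0.3703 → 37.03% of variance in satisfaction score explained
- Model B: R² = 0.9287 → 92.87% of variance in satisfaction score explained
- 0.9287 > 0.3703 → Model B has the better fit

Effect size (slope magnitude):
- Model A: β₁ = -0.3596 → predicted satisfaction score falls 0.3596 points per additional minute of wait time
- Model B: β₁ = -1.4371 → predicted satisfaction score falls 1.4371 points per additional minute of wait time
- |-0.3596| < |-1.4371| → Model B shows the stronger marginal effect

Notes:
- R² measures how tightly points cluster around the line; β₁ measures how steep the line is — they answer different questions.
- A better fit (higher R²) doesn't necessarily mean a more important relationship.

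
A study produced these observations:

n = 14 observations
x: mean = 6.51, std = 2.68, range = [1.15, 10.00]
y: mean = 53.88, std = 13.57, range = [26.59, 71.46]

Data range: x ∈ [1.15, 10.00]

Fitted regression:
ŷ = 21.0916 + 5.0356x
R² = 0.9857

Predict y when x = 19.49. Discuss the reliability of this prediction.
ŷ = 119.2354 (extrapolation — x = 19.49 lies outside [1.15, 10.00], so reliability is low).

Prediction calculation:
ŷ = 21.0916 + 5.0356 × 19.49
ŷ = 119.2354

Reliability:
- Data range: x ∈ [1.15, 10.00]
- Prediction point: x = 19.49 is 9.49 units above the observed range → this is EXTRAPOLATION, not interpolation

Why that matters here:
- R² describes fit only over the sampled x values; it says nothing about behaviour beyond them
- The standard error of prediction grows with (x − x̄)², and x = 19.49 is far from x̄ = 6.51
- The linear relationship may not hold outside the observed range

The R² = 0.9857 only validates the fit within [1.15, 10.00]; treat ŷ = 119.2354 with caution.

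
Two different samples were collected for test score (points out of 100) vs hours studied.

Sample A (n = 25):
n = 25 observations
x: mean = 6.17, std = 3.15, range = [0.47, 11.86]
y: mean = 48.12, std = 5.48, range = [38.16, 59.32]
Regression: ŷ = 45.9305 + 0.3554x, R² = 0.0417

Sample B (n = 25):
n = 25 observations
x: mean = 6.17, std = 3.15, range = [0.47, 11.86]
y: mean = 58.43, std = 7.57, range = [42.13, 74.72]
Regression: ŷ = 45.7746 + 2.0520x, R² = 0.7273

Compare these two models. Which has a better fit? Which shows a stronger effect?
Model B has the better fit (R² = 0.7273 vs 0.0417). Model B shows the stronger effect (|β₁| = 2.0520 vs 0.3554).

Model Comparison:

Fit — compare R²:
- Model A: R² = 0.0417 → 4.17% of variance in test score explained
- Model B: R² = 0.7273 → 72.73% of variance in test score explained
- 0.7273 > 0.0417 → Model B has the better fit

Effect size (slope magnitude):
- Model A: β₁ = 0.3554 → predicted test score rises 0.3554 points per additional hour of study time
- Model B: β₁ = 2.0520 → predicted test score rises 2.0520 points per additional hour of study time
- |0.3554| < |2.0520| → Model B shows the stronger marginal effect

Note: The two samples could reflect different populations, time periods, or measurement quality.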